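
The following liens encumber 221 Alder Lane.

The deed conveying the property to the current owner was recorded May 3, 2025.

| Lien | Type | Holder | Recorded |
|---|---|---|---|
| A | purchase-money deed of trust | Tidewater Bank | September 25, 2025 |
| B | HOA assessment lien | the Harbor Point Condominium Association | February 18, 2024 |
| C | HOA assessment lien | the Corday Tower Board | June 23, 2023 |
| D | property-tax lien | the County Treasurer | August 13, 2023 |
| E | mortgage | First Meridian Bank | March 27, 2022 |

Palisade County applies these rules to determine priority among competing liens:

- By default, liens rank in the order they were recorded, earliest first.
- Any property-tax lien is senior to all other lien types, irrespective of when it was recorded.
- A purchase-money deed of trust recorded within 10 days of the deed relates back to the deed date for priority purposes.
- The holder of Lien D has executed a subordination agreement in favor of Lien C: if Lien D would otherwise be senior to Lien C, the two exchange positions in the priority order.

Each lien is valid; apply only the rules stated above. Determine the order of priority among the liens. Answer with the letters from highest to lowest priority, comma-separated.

C, E, D, B, A

Effective dates after the stated exceptions: A missed the 10-day window (145 days after the deed), so its recording date stands.
D is a property-tax lien and takes priority over every other lien.
Ordering the rest by effective date: E (March 27, 2022), C (June 23, 2023), B (February 18, 2024), A (September 25, 2025).
Because D would otherwise rank above C, the subordination swaps them.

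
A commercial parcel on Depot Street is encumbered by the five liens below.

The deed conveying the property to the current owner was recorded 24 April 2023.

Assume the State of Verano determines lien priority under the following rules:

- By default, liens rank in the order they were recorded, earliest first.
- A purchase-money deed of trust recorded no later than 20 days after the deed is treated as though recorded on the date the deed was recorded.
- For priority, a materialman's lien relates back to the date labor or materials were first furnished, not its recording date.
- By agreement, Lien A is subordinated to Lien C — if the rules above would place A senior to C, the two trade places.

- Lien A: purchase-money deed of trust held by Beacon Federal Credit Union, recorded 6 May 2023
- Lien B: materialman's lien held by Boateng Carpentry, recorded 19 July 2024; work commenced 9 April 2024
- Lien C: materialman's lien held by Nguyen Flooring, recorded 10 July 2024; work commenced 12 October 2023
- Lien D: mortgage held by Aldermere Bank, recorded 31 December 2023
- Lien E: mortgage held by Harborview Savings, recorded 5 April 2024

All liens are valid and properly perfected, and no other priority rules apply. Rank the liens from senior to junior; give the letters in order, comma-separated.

Effective dates: A relates back to the deed date 24 April 2023; B relates back to 9 April 2024 (work commenced); C's effective date is 12 October 2023, when work began.
Ordering by effective date: A (24 April 2023), C (12 October 2023), D (31 December 2023), E (5 April 2024), B (9 April 2024).
A is senior to C before the subordination, so the two trade places.

C, A, D, E, B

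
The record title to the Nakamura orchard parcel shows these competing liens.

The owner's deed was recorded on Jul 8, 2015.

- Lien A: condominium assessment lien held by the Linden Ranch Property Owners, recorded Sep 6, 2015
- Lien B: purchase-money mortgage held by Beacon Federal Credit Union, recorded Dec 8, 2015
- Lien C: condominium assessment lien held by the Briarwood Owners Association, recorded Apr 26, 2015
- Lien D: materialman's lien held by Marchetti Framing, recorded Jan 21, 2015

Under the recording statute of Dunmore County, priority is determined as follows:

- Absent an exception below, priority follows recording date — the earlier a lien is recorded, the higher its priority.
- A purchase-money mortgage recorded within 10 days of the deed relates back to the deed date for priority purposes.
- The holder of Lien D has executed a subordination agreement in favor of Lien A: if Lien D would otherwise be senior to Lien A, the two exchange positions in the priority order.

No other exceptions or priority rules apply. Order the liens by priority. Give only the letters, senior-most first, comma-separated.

A, C, D, B

Adjusting effective dates: B was recorded 153 days after the deed — beyond 10 days — so no relation-back applies.
By effective date: D (Jan 21, 2015), C (Apr 26, 2015), A (Sep 6, 2015), B (Dec 8, 2015).
D is senior to A before the subordination, so the two trade places.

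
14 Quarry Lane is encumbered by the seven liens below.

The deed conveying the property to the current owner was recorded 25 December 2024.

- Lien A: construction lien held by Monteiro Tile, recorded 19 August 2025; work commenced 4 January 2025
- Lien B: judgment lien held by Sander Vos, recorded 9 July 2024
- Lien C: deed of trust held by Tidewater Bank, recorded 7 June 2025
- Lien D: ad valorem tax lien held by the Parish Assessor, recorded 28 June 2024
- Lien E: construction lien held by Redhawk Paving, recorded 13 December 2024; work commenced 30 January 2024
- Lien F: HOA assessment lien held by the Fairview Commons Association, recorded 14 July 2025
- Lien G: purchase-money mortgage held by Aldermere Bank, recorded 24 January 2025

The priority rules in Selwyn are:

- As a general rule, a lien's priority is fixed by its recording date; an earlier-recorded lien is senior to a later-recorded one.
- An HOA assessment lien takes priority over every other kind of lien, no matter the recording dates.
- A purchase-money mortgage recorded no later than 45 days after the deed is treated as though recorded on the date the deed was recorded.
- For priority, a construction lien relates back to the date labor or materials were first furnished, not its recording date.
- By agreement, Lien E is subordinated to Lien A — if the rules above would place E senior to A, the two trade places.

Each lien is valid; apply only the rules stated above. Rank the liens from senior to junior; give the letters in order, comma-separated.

F, A, D, B, G, E, C

Effective dates: A is treated as recorded 4 January 2025, the work-commencement date; E is treated as recorded 30 January 2024, the work-commencement date; G was recorded within the 45-day window, so its effective date is the deed date 25 December 2024.
F, as an HOA assessment lien, has superpriority and ranks first.
The other liens, earliest effective date first: E (30 January 2024), D (28 June 2024), B (9 July 2024), G (25 December 2024), A (4 January 2025), C (7 June 2025).
E is senior to A before the subordination, so the two trade places.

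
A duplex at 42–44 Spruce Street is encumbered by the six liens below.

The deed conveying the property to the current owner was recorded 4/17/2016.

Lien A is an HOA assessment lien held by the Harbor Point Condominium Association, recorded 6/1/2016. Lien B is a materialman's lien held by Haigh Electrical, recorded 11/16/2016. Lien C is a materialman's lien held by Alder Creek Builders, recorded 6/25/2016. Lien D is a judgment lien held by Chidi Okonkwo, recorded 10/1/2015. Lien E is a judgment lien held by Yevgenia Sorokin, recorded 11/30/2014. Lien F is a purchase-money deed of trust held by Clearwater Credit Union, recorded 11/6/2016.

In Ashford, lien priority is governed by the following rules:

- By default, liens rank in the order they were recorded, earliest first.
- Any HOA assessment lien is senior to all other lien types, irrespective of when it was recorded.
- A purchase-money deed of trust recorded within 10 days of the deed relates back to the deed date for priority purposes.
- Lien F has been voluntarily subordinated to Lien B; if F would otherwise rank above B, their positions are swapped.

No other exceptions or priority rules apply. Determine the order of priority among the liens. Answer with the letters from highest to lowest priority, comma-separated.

Adjusting effective dates: F was recorded 203 days after the deed, outside the 10-day window, so it keeps its recording date.
A is an HOA assessment lien and takes priority over every other lien.
Remaining liens by effective date: E (11/30/2014), D (10/1/2015), C (6/25/2016), F (11/6/2016), B (11/16/2016).
F is senior to B before the subordination, so the two trade places.

A, E, D, C, B, F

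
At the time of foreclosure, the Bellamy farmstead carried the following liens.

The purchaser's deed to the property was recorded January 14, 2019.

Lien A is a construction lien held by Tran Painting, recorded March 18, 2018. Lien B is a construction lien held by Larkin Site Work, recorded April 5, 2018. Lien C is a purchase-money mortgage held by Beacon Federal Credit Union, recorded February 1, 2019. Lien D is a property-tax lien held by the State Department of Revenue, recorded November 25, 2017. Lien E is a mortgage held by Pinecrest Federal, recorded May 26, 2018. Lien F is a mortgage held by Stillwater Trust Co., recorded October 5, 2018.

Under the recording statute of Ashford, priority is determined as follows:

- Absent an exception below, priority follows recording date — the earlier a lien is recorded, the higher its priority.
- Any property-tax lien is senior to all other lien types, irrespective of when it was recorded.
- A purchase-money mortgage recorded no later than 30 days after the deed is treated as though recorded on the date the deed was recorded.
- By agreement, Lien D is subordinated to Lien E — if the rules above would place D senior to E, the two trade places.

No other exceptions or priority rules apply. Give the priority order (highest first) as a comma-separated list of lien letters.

Adjusting effective dates: C was recorded within the 30-day window, so its effective date is the deed date January 14, 2019.
As a property-tax lien, D is senior to every other lien.
Remaining liens by effective date: A (March 18, 2018), B (April 5, 2018), E (May 26, 2018), F (October 5, 2018), C (January 14, 2019).
Because D would otherwise rank above E, the subordination swaps them.

E, A, B, D, F, C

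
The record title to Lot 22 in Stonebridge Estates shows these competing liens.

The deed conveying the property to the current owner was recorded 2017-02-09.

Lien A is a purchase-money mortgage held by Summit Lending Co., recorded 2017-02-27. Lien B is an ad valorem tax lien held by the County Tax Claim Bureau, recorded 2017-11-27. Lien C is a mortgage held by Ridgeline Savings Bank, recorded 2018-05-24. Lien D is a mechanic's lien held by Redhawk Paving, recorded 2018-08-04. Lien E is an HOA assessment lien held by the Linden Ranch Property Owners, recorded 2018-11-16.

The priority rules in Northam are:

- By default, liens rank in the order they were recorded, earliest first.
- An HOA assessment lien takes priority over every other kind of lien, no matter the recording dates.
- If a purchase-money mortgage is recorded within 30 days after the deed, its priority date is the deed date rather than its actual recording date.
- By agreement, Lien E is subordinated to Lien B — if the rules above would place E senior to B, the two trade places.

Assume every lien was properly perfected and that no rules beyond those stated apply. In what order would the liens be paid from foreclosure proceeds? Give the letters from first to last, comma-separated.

B, A, E, C, D

Effective dates: A's effective date is the deed date, 2017-02-09.
As an HOA assessment lien, E is senior to every other lien.
Remaining liens by effective date: A (2017-02-09), B (2017-11-27), C (2018-05-24), D (2018-08-04).
E is senior to B before the subordination, so the two trade places.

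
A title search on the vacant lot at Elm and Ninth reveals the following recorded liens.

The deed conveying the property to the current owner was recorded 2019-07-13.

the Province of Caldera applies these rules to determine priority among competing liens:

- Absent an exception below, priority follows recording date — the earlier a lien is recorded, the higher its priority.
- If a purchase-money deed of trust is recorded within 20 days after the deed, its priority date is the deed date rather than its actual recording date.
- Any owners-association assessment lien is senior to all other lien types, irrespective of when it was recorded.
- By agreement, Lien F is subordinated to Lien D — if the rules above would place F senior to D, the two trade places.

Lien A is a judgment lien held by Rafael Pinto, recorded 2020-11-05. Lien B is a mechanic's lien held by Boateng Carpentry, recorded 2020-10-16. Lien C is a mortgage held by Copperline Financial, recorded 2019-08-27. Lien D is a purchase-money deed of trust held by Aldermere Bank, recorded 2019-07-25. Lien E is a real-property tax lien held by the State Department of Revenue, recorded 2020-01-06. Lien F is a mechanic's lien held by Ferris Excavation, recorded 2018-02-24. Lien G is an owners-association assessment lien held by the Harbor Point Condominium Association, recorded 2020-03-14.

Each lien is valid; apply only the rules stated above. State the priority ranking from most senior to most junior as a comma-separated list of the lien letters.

G, D, F, C, E, B, A

Effective dates after the stated exceptions: D's effective date is the deed date, 2019-07-13.
G is an owners-association assessment lien and takes priority over every other lien.
Remaining liens by effective date: F (2018-02-24), D (2019-07-13), C (2019-08-27), E (2020-01-06), B (2020-10-16), A (2020-11-05).
The subordination applies — F was senior to D — so F and D swap.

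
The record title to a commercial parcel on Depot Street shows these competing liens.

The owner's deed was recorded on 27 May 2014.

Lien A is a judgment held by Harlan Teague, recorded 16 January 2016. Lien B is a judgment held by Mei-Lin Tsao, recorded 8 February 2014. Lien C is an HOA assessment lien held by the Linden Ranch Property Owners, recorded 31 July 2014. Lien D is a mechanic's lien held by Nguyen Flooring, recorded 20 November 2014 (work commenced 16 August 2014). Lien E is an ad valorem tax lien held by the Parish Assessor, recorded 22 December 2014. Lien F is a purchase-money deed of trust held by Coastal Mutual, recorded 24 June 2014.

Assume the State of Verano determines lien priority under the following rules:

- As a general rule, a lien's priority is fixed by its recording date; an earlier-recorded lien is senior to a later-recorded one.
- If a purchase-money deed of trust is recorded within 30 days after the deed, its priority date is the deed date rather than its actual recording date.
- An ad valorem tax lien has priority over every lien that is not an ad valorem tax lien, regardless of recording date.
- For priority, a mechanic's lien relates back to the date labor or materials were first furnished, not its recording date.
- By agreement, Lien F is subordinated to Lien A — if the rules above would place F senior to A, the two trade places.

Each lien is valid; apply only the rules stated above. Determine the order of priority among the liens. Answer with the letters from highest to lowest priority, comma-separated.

First, effective dates: D is treated as recorded 16 August 2014, the work-commencement date; F's effective date is the deed date, 27 May 2014.
E is an ad valorem tax lien and takes priority over every other lien.
Among the remaining liens, by effective date: B (8 February 2014), F (27 May 2014), C (31 July 2014), D (16 August 2014), A (16 January 2016).
The subordination applies — F was senior to A — so F and A swap.

E, B, A, C, D, F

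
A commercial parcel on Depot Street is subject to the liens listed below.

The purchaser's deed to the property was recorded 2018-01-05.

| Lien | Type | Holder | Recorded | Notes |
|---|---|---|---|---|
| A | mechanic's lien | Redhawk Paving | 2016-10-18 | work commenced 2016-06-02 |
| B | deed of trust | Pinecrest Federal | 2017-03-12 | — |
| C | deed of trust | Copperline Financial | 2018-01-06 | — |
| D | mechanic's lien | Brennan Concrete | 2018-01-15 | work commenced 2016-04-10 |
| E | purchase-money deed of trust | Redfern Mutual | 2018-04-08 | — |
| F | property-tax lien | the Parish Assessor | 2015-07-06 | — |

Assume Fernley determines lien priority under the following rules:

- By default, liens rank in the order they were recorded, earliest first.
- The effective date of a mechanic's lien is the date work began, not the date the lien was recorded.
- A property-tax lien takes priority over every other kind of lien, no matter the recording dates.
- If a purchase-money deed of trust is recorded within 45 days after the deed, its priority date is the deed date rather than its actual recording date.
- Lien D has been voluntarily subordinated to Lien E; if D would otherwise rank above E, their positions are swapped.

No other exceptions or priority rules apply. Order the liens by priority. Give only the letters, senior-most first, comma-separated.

Adjusting effective dates: A's effective date is 2016-06-02, when work began; D is treated as recorded 2016-04-10, the work-commencement date; E was recorded 93 days after the deed, outside the 45-day window, so it keeps its recording date.
As a property-tax lien, F is senior to every other lien.
The other liens, earliest effective date first: D (2016-04-10), A (2016-06-02), B (2017-03-12), C (2018-01-06), E (2018-04-08).
Because D would otherwise rank above E, the subordination swaps them.

F, E, A, B, C, D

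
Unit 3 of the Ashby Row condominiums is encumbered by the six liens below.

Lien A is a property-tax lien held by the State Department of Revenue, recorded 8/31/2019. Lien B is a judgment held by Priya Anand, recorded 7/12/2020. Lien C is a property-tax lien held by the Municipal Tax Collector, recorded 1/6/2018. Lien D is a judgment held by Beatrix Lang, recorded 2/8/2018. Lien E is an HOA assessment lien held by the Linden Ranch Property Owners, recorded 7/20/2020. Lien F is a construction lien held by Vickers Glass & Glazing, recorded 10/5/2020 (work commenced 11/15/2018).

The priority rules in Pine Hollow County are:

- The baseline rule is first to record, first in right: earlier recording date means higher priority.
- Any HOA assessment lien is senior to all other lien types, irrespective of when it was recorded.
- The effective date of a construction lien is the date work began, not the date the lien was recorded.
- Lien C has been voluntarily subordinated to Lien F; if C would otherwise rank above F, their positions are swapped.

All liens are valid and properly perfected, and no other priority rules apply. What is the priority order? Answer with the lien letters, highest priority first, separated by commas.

E, F, D, C, A, B

Effective dates after the stated exceptions: F's effective date is 11/15/2018, when work began.
E is an HOA assessment lien, so it outranks all other liens regardless of date.
Remaining liens by effective date: C (1/6/2018), D (2/8/2018), F (11/15/2018), A (8/31/2019), B (7/12/2020).
The subordination applies — C was senior to F — so C and F swap.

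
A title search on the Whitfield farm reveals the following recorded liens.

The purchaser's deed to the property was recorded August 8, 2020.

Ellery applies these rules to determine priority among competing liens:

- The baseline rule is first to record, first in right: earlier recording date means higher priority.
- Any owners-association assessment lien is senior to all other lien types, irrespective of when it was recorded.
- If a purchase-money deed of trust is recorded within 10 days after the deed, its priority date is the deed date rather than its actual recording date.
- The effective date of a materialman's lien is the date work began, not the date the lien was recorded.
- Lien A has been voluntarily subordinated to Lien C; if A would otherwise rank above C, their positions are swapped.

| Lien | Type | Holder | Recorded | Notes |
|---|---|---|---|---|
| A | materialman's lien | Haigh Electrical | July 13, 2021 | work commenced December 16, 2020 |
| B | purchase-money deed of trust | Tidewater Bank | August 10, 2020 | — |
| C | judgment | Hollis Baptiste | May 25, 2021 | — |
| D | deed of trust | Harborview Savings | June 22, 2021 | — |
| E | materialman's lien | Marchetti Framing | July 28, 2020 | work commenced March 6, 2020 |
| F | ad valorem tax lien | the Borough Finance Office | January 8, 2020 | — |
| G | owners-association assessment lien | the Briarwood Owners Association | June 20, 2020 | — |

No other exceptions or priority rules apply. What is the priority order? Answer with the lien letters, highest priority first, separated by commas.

Adjusting effective dates: A relates back to December 16, 2020 (work commenced); B relates back to the deed date August 8, 2020; E relates back to March 6, 2020 (work commenced).
G, as an owners-association assessment lien, has superpriority and ranks first.
Among the remaining liens, by effective date: F (January 8, 2020), E (March 6, 2020), B (August 8, 2020), A (December 16, 2020), C (May 25, 2021), D (June 22, 2021).
The subordination applies — A was senior to C — so A and C swap.

G, F, E, B, C, A, D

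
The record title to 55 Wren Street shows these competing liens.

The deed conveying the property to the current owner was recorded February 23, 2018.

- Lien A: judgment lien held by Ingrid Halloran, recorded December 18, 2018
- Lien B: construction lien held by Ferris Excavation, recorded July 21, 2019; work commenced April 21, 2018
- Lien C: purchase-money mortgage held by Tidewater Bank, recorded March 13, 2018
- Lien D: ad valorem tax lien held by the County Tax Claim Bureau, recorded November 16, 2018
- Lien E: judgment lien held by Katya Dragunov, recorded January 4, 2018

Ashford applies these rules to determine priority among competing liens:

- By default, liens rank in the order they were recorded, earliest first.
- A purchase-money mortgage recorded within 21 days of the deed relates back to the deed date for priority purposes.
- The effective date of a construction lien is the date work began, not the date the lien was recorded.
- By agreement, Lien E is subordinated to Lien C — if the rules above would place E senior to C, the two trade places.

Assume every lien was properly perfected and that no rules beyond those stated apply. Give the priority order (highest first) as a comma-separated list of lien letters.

C, E, B, D, A

First, effective dates: B's effective date is April 21, 2018, when work began; C's effective date is the deed date, February 23, 2018.
By effective date: E (January 4, 2018), C (February 23, 2018), B (April 21, 2018), D (November 16, 2018), A (December 18, 2018).
The subordination applies — E was senior to C — so E and C swap.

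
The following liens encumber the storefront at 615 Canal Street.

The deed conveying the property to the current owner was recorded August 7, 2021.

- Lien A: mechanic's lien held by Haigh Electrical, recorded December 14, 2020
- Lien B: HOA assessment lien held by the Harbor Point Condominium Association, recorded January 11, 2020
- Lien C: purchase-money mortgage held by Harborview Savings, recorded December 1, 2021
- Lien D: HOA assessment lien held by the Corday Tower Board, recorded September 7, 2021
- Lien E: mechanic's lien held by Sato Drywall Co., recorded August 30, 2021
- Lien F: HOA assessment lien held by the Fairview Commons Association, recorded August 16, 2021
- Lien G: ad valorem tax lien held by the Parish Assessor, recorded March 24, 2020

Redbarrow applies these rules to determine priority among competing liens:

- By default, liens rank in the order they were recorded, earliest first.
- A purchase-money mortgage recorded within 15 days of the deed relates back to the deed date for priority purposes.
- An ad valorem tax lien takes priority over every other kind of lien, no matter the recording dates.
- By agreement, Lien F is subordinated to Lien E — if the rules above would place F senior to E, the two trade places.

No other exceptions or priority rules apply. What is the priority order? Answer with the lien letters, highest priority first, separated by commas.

G, B, A, E, F, D, C

Effective dates after the stated exceptions: C was recorded 116 days after the deed — beyond 15 days — so no relation-back applies.
G is an ad valorem tax lien, so it outranks all other liens regardless of date.
The other liens, earliest effective date first: B (January 11, 2020), A (December 14, 2020), F (August 16, 2021), E (August 30, 2021), D (September 7, 2021), C (December 1, 2021).
F would otherwise be senior to E, so under the subordination agreement F and E exchange positions.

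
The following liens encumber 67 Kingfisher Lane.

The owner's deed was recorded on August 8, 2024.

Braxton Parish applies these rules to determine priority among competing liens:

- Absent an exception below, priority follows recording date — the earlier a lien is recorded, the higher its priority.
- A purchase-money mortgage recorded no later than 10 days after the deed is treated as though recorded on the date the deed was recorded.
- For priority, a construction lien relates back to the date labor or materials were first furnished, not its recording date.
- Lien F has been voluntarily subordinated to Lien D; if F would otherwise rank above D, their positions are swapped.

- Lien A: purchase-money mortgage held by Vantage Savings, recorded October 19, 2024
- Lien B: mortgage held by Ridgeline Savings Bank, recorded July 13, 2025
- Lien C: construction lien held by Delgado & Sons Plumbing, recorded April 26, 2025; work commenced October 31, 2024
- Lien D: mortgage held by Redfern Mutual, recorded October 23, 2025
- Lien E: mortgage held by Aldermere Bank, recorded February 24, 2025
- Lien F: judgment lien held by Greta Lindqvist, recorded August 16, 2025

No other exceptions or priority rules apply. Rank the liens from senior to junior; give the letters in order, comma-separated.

A, C, E, B, D, F

Effective dates after the stated exceptions: A was recorded 72 days after the deed, outside the 10-day window, so it keeps its recording date; C is treated as recorded October 31, 2024, the work-commencement date.
Ordering by effective date: A (October 19, 2024), C (October 31, 2024), E (February 24, 2025), B (July 13, 2025), F (August 16, 2025), D (October 23, 2025).
F is senior to D before the subordination, so the two trade places.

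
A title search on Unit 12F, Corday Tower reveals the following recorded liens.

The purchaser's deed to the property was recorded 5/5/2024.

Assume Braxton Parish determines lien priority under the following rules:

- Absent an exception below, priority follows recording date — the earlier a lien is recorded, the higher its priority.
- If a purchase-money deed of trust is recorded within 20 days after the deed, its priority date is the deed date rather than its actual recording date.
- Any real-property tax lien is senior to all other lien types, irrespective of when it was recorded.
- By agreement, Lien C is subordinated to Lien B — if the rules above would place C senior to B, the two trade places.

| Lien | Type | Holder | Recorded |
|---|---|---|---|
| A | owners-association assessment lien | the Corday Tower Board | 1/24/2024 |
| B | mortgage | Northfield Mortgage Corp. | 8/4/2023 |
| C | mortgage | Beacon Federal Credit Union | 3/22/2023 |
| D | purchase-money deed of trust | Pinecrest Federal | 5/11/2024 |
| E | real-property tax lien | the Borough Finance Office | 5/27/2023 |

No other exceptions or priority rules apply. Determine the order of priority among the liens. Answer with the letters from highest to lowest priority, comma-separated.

E, B, C, A, D

Adjusting effective dates: D was recorded within the 20-day window, so its effective date is the deed date 5/5/2024.
E is a real-property tax lien and takes priority over every other lien.
Among the remaining liens, by effective date: C (3/22/2023), B (8/4/2023), A (1/24/2024), D (5/5/2024).
The subordination applies — C was senior to B — so C and B swap.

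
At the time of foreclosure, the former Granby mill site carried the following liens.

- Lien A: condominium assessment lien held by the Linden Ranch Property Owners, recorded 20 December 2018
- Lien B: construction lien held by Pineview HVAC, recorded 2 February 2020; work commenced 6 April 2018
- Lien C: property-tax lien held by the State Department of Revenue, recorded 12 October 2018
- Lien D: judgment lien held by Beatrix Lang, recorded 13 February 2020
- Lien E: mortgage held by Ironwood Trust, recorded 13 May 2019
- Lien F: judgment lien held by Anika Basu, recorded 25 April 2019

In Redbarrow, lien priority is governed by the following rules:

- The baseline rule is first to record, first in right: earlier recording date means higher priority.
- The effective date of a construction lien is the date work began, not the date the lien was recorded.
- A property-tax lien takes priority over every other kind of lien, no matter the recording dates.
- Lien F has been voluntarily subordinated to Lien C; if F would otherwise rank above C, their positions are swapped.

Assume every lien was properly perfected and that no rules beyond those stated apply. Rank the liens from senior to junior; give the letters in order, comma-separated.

Effective dates: B is treated as recorded 6 April 2018, the work-commencement date.
C is a property-tax lien, so it outranks all other liens regardless of date.
Among the remaining liens, by effective date: B (6 April 2018), A (20 December 2018), F (25 April 2019), E (13 May 2019), D (13 February 2020).
F is already junior to C, so the subordination agreement changes nothing.

C, B, A, F, E, D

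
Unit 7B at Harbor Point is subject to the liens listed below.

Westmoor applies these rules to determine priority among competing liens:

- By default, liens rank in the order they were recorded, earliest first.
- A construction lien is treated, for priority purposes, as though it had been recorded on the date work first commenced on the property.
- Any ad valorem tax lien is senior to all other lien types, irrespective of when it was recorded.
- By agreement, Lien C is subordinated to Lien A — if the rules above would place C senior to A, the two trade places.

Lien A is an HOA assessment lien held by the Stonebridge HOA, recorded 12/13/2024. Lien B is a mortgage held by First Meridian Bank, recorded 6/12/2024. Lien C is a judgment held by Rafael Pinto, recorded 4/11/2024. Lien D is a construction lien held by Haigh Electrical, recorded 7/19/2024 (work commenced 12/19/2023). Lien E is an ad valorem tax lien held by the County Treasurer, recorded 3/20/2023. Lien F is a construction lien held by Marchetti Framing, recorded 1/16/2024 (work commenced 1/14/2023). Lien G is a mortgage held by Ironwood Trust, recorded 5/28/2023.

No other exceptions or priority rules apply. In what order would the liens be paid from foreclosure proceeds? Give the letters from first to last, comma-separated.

Effective dates after the stated exceptions: D relates back to 12/19/2023 (work commenced); F relates back to 1/14/2023 (work commenced).
As an ad valorem tax lien, E is senior to every other lien.
Ordering the rest by effective date: F (1/14/2023), G (5/28/2023), D (12/19/2023), C (4/11/2024), B (6/12/2024), A (12/13/2024).
C is senior to A before the subordination, so the two trade places.

E, F, G, D, A, B, C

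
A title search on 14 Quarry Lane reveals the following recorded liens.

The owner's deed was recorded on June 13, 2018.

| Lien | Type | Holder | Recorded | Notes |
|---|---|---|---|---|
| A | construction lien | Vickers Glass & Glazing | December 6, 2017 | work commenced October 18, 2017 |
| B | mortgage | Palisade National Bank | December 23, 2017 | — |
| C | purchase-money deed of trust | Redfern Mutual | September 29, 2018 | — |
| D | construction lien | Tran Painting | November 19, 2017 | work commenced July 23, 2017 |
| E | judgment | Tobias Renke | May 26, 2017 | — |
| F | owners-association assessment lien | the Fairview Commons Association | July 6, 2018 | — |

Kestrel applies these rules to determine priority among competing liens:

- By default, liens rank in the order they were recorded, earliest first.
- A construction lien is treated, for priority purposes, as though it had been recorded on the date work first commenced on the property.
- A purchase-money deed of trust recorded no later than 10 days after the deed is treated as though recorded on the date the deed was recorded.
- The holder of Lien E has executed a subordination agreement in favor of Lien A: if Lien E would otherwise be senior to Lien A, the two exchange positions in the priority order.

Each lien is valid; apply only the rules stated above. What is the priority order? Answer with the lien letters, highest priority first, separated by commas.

First, effective dates: A is treated as recorded October 18, 2017, the work-commencement date; C missed the 10-day window (108 days after the deed), so its recording date stands; D relates back to July 23, 2017 (work commenced).
Sorted by effective date: E (May 26, 2017), D (July 23, 2017), A (October 18, 2017), B (December 23, 2017), F (July 6, 2018), C (September 29, 2018).
The subordination applies — E was senior to A — so E and A swap.

A, D, E, B, F, C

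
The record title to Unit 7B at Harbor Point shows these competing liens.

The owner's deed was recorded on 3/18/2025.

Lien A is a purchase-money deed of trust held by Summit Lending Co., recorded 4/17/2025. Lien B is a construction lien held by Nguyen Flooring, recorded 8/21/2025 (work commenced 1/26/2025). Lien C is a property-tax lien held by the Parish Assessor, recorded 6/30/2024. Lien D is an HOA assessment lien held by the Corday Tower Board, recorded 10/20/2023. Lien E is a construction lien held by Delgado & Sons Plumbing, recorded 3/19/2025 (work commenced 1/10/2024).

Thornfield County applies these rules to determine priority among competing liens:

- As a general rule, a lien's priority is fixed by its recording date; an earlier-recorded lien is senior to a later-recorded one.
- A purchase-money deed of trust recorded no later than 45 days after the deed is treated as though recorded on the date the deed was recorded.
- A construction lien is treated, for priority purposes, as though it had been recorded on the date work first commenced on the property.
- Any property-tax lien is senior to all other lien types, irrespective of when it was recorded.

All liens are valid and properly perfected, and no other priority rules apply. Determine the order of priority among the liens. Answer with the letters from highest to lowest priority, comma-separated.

First, effective dates: A was recorded within the 45-day window, so its effective date is the deed date 3/18/2025; B is treated as recorded 1/26/2025, the work-commencement date; E relates back to 1/10/2024 (work commenced).
As a property-tax lien, C is senior to every other lien.
The other liens, earliest effective date first: D (10/20/2023), E (1/10/2024), B (1/26/2025), A (3/18/2025).

C, D, E, B, A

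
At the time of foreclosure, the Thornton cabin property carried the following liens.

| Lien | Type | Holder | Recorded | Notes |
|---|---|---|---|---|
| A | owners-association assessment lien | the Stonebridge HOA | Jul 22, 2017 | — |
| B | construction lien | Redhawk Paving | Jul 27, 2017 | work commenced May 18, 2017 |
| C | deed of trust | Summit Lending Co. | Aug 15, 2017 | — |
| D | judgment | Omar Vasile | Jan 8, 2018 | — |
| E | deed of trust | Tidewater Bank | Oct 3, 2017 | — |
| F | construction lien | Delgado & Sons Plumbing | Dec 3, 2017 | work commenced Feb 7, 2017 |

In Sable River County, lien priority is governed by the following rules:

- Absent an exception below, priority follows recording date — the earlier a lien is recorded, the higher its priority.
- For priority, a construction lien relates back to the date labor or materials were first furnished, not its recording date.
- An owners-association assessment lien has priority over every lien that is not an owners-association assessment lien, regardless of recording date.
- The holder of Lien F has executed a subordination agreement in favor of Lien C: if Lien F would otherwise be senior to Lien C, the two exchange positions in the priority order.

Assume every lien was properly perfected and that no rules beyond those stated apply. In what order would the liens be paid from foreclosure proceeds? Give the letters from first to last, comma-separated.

A, C, B, F, E, D

First, effective dates: B is treated as recorded May 18, 2017, the work-commencement date; F relates back to Feb 7, 2017 (work commenced).
As an owners-association assessment lien, A is senior to every other lien.
The other liens, earliest effective date first: F (Feb 7, 2017), B (May 18, 2017), C (Aug 15, 2017), E (Oct 3, 2017), D (Jan 8, 2018).
The subordination applies — F was senior to C — so F and C swap.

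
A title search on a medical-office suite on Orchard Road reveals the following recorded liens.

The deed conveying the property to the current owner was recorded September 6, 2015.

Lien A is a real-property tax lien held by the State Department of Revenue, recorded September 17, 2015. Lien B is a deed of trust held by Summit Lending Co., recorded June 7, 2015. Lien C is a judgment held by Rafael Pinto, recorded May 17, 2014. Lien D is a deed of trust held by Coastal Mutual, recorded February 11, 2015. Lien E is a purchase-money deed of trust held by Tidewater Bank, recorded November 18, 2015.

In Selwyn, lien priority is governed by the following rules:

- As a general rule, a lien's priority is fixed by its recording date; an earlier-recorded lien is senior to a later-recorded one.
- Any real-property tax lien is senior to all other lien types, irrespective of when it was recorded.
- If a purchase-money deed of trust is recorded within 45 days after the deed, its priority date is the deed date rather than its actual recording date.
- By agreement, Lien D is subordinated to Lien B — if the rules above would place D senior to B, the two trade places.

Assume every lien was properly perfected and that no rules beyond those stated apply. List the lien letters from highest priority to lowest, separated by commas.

A, C, B, D, E

First, effective dates: E was recorded 73 days after the deed — beyond 45 days — so no relation-back applies.
A is a real-property tax lien and takes priority over every other lien.
Among the remaining liens, by effective date: C (May 17, 2014), D (February 11, 2015), B (June 7, 2015), E (November 18, 2015).
D is senior to B before the subordination, so the two trade places.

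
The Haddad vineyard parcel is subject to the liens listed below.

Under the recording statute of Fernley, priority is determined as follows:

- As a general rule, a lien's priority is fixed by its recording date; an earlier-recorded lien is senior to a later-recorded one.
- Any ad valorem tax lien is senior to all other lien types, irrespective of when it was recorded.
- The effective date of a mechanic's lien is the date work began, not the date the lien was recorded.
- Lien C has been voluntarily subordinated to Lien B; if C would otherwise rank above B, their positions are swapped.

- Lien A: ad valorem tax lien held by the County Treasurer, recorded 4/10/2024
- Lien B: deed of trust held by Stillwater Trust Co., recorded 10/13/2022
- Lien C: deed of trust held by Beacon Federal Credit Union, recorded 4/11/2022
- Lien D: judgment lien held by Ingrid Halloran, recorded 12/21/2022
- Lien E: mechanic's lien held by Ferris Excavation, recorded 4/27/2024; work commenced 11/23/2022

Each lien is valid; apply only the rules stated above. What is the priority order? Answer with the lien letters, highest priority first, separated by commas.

A, B, C, E, D

First, effective dates: E is treated as recorded 11/23/2022, the work-commencement date.
A is an ad valorem tax lien and takes priority over every other lien.
Among the remaining liens, by effective date: C (4/11/2022), B (10/13/2022), E (11/23/2022), D (12/21/2022).
C would otherwise be senior to B, so under the subordination agreement C and B exchange positions.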